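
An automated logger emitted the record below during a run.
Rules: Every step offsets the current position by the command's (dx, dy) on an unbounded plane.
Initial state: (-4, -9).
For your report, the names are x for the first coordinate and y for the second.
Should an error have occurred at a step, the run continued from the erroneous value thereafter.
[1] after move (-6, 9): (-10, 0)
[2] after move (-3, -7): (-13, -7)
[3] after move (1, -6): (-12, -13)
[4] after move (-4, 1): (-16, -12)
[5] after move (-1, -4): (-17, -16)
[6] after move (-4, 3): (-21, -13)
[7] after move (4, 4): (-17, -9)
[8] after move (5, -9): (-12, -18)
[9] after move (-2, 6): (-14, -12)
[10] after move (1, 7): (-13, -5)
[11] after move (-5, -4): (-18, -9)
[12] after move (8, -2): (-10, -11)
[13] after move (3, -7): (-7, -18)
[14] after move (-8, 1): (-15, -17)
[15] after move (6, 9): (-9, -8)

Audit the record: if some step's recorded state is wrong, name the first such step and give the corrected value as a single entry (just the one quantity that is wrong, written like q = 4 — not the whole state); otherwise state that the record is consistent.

Recomputing the run from the initial state:
step 1: x = -10, y = 0
step 2: x = -13, y = -7
step 3: x = -12, y = -13
step 4: x = -16, y = -12
step 5: x = -17, y = -16
step 6: x = -21, y = -13
step 7: x = -17, y = -9
step 8: x = -12, y = -18
step 9: x = -14, y = -12
step 10: x = -13, y = -5
step 11: x = -18, y = -9
step 12: x = -10, y = -11
step 13: x = -7, y = -18
step 14: x = -15, y = -17
step 15: x = -9, y = -8
This matches the record at every step.

no error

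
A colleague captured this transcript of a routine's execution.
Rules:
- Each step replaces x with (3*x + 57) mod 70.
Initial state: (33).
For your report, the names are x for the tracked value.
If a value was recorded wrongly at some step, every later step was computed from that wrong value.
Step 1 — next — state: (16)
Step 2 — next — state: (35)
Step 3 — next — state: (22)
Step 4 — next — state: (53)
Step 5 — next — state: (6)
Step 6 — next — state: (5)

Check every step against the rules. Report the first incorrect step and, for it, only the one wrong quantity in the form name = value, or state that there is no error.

no error

Recomputing the run from the initial state:
step 1: x = 16
step 2: x = 35
step 3: x = 22
step 4: x = 53
step 5: x = 6
step 6: x = 5
This matches the transcript at every step.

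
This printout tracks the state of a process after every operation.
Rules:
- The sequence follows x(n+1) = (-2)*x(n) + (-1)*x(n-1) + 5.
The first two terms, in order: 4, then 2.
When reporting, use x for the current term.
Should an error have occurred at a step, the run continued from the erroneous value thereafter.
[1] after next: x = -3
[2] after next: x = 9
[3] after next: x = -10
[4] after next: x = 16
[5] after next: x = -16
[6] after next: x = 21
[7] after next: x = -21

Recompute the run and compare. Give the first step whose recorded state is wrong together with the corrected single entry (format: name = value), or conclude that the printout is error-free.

1. x = -2*(2) + (-1)*(4) + (5) = -3 (in agreement)
2. x = -2*(-3) + (-1)*(2) + (5) = 9 (confirmed correct)
3. x = -2*(9) + (-1)*(-3) + (5) = -10 (verified)
4. x = -2*(-10) + (-1)*(9) + (5) = 16 (matches)
5. x = -2*(16) + (-1)*(-10) + (5) = -17 (first mismatch against the printout)
Conclusion: step 5 carries the first error; the entry should be x = -17.

step 5, x = -17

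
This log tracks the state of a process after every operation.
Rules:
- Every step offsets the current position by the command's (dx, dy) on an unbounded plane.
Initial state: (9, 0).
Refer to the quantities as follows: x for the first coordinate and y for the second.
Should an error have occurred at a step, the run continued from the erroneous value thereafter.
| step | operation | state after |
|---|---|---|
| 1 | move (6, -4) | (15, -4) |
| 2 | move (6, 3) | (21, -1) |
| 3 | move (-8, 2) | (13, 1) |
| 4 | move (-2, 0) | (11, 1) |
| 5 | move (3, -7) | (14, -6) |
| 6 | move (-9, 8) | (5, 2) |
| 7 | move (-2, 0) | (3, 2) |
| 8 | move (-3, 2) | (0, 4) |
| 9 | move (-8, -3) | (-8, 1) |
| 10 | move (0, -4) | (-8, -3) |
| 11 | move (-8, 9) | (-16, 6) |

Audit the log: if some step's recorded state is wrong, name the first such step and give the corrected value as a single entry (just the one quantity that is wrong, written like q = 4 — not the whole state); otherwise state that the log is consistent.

no error

1. x = 9 + (6) = 15, y = 0 + (-4) = -4 (same as recorded)
2. x = 15 + (6) = 21, y = -4 + (3) = -1 (agrees with the log)
3. x = 21 + (-8) = 13, y = -1 + (2) = 1 (checks out)
4. x = 13 + (-2) = 11, y = 1 + (0) = 1 (same as recorded)
5. x = 11 + (3) = 14, y = 1 + (-7) = -6 (same as recorded)
6. x = 14 + (-9) = 5, y = -6 + (8) = 2 (consistent with the log)
7. x = 5 + (-2) = 3, y = 2 + (0) = 2 (verified)
8. x = 3 + (-3) = 0, y = 2 + (2) = 4 (checks out)
9. x = 0 + (-8) = -8, y = 4 + (-3) = 1 (checks out)
10. x = -8 + (0) = -8, y = 1 + (-4) = -3 (same as recorded)
11. x = -8 + (-8) = -16, y = -3 + (9) = 6 (consistent with the log)
The recomputation confirms every line.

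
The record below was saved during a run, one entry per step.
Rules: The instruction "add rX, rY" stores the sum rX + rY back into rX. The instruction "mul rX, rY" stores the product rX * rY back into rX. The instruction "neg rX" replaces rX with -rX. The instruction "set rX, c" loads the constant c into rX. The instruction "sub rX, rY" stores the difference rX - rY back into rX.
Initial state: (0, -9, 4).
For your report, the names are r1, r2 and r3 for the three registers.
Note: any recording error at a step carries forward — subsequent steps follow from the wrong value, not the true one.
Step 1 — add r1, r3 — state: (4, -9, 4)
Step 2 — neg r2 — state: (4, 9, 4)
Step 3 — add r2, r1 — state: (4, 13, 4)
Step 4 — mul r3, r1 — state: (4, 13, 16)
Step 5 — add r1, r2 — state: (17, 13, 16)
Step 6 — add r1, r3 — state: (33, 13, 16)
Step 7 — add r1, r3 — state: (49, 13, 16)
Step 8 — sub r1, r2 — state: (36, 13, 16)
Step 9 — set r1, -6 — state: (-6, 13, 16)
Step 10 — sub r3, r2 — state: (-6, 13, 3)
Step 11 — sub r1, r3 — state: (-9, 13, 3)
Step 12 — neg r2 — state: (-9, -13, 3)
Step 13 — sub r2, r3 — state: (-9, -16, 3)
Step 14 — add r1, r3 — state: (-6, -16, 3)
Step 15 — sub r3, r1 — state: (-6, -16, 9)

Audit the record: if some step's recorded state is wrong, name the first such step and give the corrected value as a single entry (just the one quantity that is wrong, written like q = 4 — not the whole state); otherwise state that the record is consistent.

1. r1 = 0 + 4 = 4 (no discrepancy)
2. r2 = -(-9) = 9 (consistent with the record)
3. r2 = 9 + 4 = 13 (checks out)
4. r3 = 4 * 4 = 16 (same as recorded)
5. r1 = 4 + 13 = 17 (exactly as logged)
6. r1 = 17 + 16 = 33 (in agreement)
7. r1 = 33 + 16 = 49 (same as recorded)
8. r1 = 49 - 13 = 36 (verified)
9. r1 = -6 (agrees with the record)
10. r3 = 16 - 13 = 3 (no discrepancy)
11. r1 = -6 - 3 = -9 (no discrepancy)
12. r2 = -(13) = -13 (agrees with the record)
13. r2 = -13 - 3 = -16 (same as recorded)
14. r1 = -9 + 3 = -6 (matches)
15. r3 = 3 - -6 = 9 (confirmed correct)
All steps check out; nothing to correct.

no error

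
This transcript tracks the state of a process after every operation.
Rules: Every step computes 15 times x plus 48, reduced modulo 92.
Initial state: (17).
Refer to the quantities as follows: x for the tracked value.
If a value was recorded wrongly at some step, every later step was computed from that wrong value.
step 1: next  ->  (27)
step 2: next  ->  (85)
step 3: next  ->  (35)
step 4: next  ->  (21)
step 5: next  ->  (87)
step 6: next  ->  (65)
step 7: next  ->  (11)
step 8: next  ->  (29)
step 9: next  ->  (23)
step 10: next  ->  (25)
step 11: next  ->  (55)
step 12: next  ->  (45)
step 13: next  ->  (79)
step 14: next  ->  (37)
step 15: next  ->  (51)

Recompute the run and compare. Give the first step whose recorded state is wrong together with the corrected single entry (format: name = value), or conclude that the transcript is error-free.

no error

1. x = (15*17 + 48) mod 92 = 27 (matches)
2. x = (15*27 + 48) mod 92 = 85 (verified)
3. x = (15*85 + 48) mod 92 = 35 (confirmed correct)
4. x = (15*35 + 48) mod 92 = 21 (exactly as logged)
5. x = (15*21 + 48) mod 92 = 87 (in agreement)
6. x = (15*87 + 48) mod 92 = 65 (exactly as logged)
7. x = (15*65 + 48) mod 92 = 11 (verified)
8. x = (15*11 + 48) mod 92 = 29 (same as recorded)
9. x = (15*29 + 48) mod 92 = 23 (in agreement)
10. x = (15*23 + 48) mod 92 = 25 (exactly as logged)
11. x = (15*25 + 48) mod 92 = 55 (in agreement)
12. x = (15*55 + 48) mod 92 = 45 (verified)
13. x = (15*45 + 48) mod 92 = 79 (checks out)
14. x = (15*79 + 48) mod 92 = 37 (confirmed correct)
15. x = (15*37 + 48) mod 92 = 51 (confirmed correct)
All entries verified; no error found.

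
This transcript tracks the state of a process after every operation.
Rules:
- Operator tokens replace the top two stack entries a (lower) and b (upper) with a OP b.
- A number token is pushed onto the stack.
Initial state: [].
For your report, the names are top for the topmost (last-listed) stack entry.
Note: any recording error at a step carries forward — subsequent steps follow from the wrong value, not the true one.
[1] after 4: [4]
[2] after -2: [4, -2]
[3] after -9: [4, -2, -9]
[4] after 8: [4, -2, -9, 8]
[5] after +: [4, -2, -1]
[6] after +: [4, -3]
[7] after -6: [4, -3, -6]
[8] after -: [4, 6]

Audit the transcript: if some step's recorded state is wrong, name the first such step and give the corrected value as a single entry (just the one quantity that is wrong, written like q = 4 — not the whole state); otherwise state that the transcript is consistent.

step 8, top = 3

Recomputing the run from the initial state:
step 1: [4]
step 2: [4, -2]
step 3: [4, -2, -9]
step 4: [4, -2, -9, 8]
step 5: [4, -2, -1]
step 6: [4, -3]
step 7: [4, -3, -6]
step 8: [4, 3]
The first disagreement with the transcript is at step 8, where the value should be top = 3.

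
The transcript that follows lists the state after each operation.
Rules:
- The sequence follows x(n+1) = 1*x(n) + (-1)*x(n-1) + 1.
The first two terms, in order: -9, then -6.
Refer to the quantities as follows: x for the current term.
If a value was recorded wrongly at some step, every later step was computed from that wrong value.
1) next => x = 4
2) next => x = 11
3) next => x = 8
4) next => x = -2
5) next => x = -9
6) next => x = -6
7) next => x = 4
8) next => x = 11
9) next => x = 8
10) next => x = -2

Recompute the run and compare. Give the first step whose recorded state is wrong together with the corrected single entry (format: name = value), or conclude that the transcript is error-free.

no error

Step 1: x = 1*(-6) + (-1)*(-9) + (1) = 4 — consistent with the transcript.
Step 2: x = 1*(4) + (-1)*(-6) + (1) = 11 — exactly as logged.
Step 3: x = 1*(11) + (-1)*(4) + (1) = 8 — in agreement.
Step 4: x = 1*(8) + (-1)*(11) + (1) = -2 — agrees with the transcript.
Step 5: x = 1*(-2) + (-1)*(8) + (1) = -9 — agrees with the transcript.
Step 6: x = 1*(-9) + (-1)*(-2) + (1) = -6 — consistent with the transcript.
Step 7: x = 1*(-6) + (-1)*(-9) + (1) = 4 — checks out.
Step 8: x = 1*(4) + (-1)*(-6) + (1) = 11 — verified.
Step 9: x = 1*(11) + (-1)*(4) + (1) = 8 — agrees with the transcript.
Step 10: x = 1*(8) + (-1)*(11) + (1) = -2 — matches.
Every step is consistent.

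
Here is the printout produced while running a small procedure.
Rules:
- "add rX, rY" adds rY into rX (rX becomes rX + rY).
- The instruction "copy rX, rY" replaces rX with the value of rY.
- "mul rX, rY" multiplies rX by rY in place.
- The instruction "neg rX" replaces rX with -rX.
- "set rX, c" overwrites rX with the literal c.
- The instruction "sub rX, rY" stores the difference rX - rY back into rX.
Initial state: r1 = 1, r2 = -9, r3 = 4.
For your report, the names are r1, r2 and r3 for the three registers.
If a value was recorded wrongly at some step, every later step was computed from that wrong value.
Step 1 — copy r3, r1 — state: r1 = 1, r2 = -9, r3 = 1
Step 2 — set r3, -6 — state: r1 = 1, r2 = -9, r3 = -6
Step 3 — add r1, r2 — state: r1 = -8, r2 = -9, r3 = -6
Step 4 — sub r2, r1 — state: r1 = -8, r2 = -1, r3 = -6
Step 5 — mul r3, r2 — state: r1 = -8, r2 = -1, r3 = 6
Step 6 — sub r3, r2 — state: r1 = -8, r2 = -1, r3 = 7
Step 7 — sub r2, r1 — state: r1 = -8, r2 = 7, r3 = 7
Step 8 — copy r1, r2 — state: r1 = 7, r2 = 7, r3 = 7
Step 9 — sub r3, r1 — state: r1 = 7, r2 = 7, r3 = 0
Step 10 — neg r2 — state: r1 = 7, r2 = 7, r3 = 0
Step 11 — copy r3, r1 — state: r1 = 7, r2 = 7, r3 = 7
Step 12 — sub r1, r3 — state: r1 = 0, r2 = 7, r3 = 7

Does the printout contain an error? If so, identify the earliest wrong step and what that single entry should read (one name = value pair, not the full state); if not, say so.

step 10, r2 = -7

Step 1: r3 = 1 — exactly as logged.
Step 2: r3 = -6 — consistent with the printout.
Step 3: r1 = 1 + -9 = -8 — verified.
Step 4: r2 = -9 - -8 = -1 — consistent with the printout.
Step 5: r3 = -6 * -1 = 6 — exactly as logged.
Step 6: r3 = 6 - -1 = 7 — in agreement.
Step 7: r2 = -1 - -8 = 7 — in agreement.
Step 8: r1 = 7 — checks out.
Step 9: r3 = 7 - 7 = 0 — confirmed correct.
Step 10: r2 = -(7) = -7 — the entry is off here.
So the first discrepancy is step 10, where the right value is r2 = -7.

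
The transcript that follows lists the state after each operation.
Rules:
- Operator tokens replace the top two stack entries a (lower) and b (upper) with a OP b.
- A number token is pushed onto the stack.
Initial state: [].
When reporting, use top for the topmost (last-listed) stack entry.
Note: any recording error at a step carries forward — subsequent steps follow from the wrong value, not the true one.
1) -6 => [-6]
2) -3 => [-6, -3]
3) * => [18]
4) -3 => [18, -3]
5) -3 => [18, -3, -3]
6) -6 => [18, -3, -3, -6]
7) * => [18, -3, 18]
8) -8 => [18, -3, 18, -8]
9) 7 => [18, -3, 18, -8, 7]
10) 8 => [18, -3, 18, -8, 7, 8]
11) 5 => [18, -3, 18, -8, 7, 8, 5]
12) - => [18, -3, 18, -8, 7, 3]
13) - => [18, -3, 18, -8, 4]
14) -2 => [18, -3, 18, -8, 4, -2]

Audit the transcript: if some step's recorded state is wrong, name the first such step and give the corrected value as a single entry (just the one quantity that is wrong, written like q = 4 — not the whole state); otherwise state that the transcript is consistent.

no error

1. push -6: top = -6 (agrees with the transcript)
2. push -3: top = -3 (matches)
3. -6 * -3 = 18 (confirmed correct)
4. push -3: top = -3 (no discrepancy)
5. push -3: top = -3 (in agreement)
6. push -6: top = -6 (no discrepancy)
7. -3 * -6 = 18 (checks out)
8. push -8: top = -8 (no discrepancy)
9. push 7: top = 7 (in agreement)
10. push 8: top = 8 (no discrepancy)
11. push 5: top = 5 (agrees with the transcript)
12. 8 - 5 = 3 (agrees with the transcript)
13. 7 - 3 = 4 (in agreement)
14. push -2: top = -2 (agrees with the transcript)
The recomputation confirms every line.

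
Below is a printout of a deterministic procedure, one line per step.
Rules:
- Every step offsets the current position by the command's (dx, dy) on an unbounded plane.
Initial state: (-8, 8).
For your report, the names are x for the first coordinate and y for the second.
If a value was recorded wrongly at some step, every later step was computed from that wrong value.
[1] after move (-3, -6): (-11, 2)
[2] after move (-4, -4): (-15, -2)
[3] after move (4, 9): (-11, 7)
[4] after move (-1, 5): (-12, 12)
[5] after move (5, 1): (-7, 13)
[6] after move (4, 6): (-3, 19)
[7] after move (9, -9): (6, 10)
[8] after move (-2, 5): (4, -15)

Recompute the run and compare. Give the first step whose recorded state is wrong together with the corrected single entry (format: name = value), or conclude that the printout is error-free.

step 8, y = 15

Step 1: x = -8 + (-3) = -11, y = 8 + (-6) = 2 — verified.
Step 2: x = -11 + (-4) = -15, y = 2 + (-4) = -2 — agrees with the printout.
Step 3: x = -15 + (4) = -11, y = -2 + (9) = 7 — same as recorded.
Step 4: x = -11 + (-1) = -12, y = 7 + (5) = 12 — consistent with the printout.
Step 5: x = -12 + (5) = -7, y = 12 + (1) = 13 — no discrepancy.
Step 6: x = -7 + (4) = -3, y = 13 + (6) = 19 — same as recorded.
Step 7: x = -3 + (9) = 6, y = 19 + (-9) = 10 — consistent with the printout.
Step 8: x = 6 + (-2) = 4, y = 10 + (5) = 15 — a discrepancy with the printout.
The earliest wrong entry is at step 8: it should read y = 15.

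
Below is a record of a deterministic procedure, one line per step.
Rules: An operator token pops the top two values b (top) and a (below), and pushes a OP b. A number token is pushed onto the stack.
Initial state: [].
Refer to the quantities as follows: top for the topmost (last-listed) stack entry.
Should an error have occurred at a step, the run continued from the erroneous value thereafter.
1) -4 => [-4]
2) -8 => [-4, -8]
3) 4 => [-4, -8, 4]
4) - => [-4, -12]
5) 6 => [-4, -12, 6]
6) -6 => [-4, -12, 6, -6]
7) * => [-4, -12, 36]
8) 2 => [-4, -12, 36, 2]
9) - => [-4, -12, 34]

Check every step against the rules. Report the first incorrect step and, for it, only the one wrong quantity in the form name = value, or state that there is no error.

step 1: push -4: top = -4 -> same as recorded
step 2: push -8: top = -8 -> no discrepancy
step 3: push 4: top = 4 -> same as recorded
step 4: -8 - 4 = -12 -> matches
step 5: push 6: top = 6 -> same as recorded
step 6: push -6: top = -6 -> agrees with the record
step 7: 6 * -6 = -36 -> the record disagrees here
That makes step 7 the first incorrect line — top = -36 is what it should show.

step 7, top = -36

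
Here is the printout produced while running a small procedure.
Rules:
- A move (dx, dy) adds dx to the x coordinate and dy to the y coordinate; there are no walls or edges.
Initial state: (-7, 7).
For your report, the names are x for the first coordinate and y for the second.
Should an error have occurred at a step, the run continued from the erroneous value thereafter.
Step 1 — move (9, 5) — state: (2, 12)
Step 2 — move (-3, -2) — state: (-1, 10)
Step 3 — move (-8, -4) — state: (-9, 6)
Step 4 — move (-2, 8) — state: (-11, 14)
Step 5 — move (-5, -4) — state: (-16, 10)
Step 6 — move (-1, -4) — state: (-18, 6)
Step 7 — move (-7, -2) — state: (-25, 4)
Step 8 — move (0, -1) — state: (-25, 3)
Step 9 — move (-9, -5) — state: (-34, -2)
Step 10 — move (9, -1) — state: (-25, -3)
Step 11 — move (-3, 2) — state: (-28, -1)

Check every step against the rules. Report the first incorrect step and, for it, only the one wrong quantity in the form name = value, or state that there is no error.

step 6, x = -17

Recomputing the run from the initial state:
step 1: x = 2, y = 12
step 2: x = -1, y = 10
step 3: x = -9, y = 6
step 4: x = -11, y = 14
step 5: x = -16, y = 10
step 6: x = -17, y = 6
step 7: x = -24, y = 4
step 8: x = -24, y = 3
step 9: x = -33, y = -2
step 10: x = -24, y = -3
step 11: x = -27, y = -1
The first disagreement with the printout is at step 6, where the value should be x = -17.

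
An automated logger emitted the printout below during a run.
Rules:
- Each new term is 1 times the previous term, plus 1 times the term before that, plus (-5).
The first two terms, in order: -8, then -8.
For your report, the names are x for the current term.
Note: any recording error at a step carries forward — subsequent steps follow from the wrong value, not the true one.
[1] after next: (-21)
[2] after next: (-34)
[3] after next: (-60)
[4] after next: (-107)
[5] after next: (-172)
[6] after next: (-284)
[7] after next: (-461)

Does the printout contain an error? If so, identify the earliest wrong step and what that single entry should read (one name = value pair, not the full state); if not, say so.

Recomputing the run from the initial state:
step 1: x = -21
step 2: x = -34
step 3: x = -60
step 4: x = -99
step 5: x = -164
step 6: x = -268
step 7: x = -437
The first disagreement with the printout is at step 4, where the value should be x = -99.

step 4, x = -99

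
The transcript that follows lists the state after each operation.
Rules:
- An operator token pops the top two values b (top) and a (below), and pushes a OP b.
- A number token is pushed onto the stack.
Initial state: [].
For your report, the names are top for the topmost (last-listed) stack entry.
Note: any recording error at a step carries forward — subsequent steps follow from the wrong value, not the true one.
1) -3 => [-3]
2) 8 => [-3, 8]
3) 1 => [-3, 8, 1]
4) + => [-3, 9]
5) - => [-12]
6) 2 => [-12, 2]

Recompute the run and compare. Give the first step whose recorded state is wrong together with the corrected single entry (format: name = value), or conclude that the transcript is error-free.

no error

step 1: push -3: top = -3 -> no discrepancy
step 2: push 8: top = 8 -> same as recorded
step 3: push 1: top = 1 -> matches
step 4: 8 + 1 = 9 -> verified
step 5: -3 - 9 = -12 -> checks out
step 6: push 2: top = 2 -> confirmed correct
All entries verified; no error found.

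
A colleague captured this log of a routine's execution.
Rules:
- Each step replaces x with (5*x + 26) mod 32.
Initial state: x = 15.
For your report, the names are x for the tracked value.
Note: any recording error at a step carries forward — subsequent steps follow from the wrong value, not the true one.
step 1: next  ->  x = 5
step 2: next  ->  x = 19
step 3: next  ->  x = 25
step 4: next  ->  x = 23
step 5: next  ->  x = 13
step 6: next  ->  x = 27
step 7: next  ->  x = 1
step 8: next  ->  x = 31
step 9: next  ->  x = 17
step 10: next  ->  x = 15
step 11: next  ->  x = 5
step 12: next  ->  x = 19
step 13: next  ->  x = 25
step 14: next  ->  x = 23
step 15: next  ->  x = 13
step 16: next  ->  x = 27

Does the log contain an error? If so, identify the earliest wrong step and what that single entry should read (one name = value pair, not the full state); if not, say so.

step 9, x = 21

Recomputing the run from the initial state:
step 1: x = 5
step 2: x = 19
step 3: x = 25
step 4: x = 23
step 5: x = 13
step 6: x = 27
step 7: x = 1
step 8: x = 31
step 9: x = 21
step 10: x = 3
step 11: x = 9
step 12: x = 7
step 13: x = 29
step 14: x = 11
step 15: x = 17
step 16: x = 15
The first disagreement with the log is at step 9, where the value should be x = 21.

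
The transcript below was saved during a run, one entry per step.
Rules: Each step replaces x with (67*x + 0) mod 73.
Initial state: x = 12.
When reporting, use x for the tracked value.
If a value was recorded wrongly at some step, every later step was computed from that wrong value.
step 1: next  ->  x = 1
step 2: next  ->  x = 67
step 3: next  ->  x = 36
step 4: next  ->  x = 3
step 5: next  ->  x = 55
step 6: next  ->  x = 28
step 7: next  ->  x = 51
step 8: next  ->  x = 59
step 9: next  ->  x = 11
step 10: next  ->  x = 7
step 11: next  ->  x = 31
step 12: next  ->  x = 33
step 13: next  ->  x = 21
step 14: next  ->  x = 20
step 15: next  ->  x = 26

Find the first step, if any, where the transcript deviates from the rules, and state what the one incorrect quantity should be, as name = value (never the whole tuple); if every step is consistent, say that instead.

step 6, x = 35

1. x = (67*12 + 0) mod 73 = 1 (checks out)
2. x = (67*1 + 0) mod 73 = 67 (no discrepancy)
3. x = (67*67 + 0) mod 73 = 36 (checks out)
4. x = (67*36 + 0) mod 73 = 3 (in agreement)
5. x = (67*3 + 0) mod 73 = 55 (consistent with the transcript)
6. x = (67*55 + 0) mod 73 = 35 (a discrepancy with the transcript)
Step 6 is the first one off; corrected, x = 35.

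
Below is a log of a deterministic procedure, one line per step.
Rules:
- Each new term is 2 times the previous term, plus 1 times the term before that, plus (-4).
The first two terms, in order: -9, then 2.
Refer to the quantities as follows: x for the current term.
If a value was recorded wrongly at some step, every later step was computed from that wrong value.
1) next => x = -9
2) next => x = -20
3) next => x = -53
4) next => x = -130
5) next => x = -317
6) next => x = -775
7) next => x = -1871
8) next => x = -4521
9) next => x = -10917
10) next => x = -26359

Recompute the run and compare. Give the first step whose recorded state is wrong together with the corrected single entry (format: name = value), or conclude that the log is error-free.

Recomputing the run from the initial state:
step 1: x = -9
step 2: x = -20
step 3: x = -53
step 4: x = -130
step 5: x = -317
step 6: x = -768
step 7: x = -1857
step 8: x = -4486
step 9: x = -10833
step 10: x = -26156
The first disagreement with the log is at step 6, where the value should be x = -768.

step 6, x = -768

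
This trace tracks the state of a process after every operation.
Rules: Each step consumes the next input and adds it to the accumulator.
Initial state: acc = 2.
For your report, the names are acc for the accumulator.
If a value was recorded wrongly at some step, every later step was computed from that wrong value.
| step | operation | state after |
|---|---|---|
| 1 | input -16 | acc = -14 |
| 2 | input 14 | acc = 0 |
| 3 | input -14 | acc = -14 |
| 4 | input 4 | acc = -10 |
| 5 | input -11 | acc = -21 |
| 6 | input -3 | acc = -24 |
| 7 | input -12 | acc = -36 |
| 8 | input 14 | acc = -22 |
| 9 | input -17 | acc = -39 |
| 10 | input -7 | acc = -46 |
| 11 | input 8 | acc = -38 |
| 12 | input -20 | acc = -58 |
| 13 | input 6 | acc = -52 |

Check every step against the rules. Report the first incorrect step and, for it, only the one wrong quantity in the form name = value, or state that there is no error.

Recomputing the run from the initial state:
step 1: acc = -14
step 2: acc = 0
step 3: acc = -14
step 4: acc = -10
step 5: acc = -21
step 6: acc = -24
step 7: acc = -36
step 8: acc = -22
step 9: acc = -39
step 10: acc = -46
step 11: acc = -38
step 12: acc = -58
step 13: acc = -52
This matches the trace at every step.

no error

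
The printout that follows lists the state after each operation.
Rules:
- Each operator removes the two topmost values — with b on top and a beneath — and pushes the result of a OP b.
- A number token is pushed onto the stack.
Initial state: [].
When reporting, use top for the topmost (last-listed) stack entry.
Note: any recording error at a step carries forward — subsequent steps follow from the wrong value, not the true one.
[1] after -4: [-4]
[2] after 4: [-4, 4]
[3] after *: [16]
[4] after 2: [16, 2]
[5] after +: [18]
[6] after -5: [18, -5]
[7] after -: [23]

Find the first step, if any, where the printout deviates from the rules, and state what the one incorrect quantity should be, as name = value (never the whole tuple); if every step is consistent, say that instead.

Recomputing the run from the initial state:
step 1: [-4]
step 2: [-4, 4]
step 3: [-16]
step 4: [-16, 2]
step 5: [-14]
step 6: [-14, -5]
step 7: [-9]
The first disagreement with the printout is at step 3, where the value should be top = -16.

step 3, top = -16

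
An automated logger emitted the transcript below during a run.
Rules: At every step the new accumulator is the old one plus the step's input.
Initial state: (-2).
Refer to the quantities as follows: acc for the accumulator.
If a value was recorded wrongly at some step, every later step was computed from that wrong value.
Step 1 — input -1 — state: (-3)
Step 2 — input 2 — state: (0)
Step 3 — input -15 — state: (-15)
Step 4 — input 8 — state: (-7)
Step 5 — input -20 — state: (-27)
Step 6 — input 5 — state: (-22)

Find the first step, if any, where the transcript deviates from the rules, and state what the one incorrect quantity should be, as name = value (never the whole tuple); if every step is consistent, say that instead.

Recomputing the run from the initial state:
step 1: acc = -3
step 2: acc = -1
step 3: acc = -16
step 4: acc = -8
step 5: acc = -28
step 6: acc = -23
The first disagreement with the transcript is at step 2, where the value should be acc = -1.

step 2, acc = -1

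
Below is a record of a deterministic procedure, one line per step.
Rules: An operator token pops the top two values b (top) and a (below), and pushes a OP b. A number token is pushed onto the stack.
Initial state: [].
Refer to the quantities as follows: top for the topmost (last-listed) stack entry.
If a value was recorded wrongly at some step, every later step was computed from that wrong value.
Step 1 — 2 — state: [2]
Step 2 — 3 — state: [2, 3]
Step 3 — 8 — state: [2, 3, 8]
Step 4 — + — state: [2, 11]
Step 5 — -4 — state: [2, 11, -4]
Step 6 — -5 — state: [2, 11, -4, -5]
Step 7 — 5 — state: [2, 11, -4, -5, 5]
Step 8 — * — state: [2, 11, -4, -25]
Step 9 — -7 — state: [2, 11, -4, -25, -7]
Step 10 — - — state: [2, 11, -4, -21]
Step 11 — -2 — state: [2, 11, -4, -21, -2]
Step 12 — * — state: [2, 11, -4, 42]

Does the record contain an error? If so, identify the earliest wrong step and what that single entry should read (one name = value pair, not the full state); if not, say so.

step 10, top = -18

Recomputing the run from the initial state:
step 1: [2]
step 2: [2, 3]
step 3: [2, 3, 8]
step 4: [2, 11]
step 5: [2, 11, -4]
step 6: [2, 11, -4, -5]
step 7: [2, 11, -4, -5, 5]
step 8: [2, 11, -4, -25]
step 9: [2, 11, -4, -25, -7]
step 10: [2, 11, -4, -18]
step 11: [2, 11, -4, -18, -2]
step 12: [2, 11, -4, 36]
The first disagreement with the record is at step 10, where the value should be top = -18.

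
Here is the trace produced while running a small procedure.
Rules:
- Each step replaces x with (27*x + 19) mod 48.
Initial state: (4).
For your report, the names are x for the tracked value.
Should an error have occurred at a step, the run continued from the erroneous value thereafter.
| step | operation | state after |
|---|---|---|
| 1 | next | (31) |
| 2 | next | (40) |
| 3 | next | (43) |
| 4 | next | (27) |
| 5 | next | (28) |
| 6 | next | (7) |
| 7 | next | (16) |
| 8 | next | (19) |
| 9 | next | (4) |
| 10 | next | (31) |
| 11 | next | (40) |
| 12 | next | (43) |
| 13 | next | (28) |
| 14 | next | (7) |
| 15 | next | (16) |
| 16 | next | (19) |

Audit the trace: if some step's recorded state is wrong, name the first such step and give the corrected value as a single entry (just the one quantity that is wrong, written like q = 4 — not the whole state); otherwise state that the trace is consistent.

Step 1: x = (27*4 + 19) mod 48 = 31 — consistent with the trace.
Step 2: x = (27*31 + 19) mod 48 = 40 — agrees with the trace.
Step 3: x = (27*40 + 19) mod 48 = 43 — exactly as logged.
Step 4: x = (27*43 + 19) mod 48 = 28 — the trace disagrees here.
So the first discrepancy is step 4, where the right value is x = 28.

step 4, x = 28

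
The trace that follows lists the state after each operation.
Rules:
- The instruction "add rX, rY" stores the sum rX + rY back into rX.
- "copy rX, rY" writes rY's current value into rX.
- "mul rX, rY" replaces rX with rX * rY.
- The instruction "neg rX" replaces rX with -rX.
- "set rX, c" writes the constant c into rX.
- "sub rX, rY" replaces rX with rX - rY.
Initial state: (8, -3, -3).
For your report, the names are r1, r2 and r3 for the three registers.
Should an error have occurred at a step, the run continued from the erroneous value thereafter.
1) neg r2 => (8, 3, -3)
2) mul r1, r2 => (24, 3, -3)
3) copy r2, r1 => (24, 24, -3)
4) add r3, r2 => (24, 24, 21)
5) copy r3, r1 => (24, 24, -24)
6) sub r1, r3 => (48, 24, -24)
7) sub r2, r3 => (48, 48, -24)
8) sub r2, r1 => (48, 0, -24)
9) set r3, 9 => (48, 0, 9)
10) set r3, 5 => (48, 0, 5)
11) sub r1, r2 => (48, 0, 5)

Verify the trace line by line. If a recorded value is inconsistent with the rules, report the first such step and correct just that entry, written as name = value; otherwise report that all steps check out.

Step 1: r2 = -(-3) = 3 — confirmed correct.
Step 2: r1 = 8 * 3 = 24 — consistent with the trace.
Step 3: r2 = 24 — verified.
Step 4: r3 = -3 + 24 = 21 — same as recorded.
Step 5: r3 = 24 — not what was recorded.
Step 5 is the first one off; corrected, r3 = 24.

step 5, r3 = 24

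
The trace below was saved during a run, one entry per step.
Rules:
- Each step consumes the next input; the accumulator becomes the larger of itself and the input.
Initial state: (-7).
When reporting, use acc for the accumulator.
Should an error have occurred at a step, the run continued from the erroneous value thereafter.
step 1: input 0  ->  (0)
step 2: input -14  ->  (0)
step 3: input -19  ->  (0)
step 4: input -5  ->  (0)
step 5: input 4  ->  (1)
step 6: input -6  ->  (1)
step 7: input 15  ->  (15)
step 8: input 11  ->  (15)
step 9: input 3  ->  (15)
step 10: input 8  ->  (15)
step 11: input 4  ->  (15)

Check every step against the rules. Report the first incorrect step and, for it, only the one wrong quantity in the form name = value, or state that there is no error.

Recomputing the run from the initial state:
step 1: acc = 0
step 2: acc = 0
step 3: acc = 0
step 4: acc = 0
step 5: acc = 4
step 6: acc = 4
step 7: acc = 15
step 8: acc = 15
step 9: acc = 15
step 10: acc = 15
step 11: acc = 15
The first disagreement with the trace is at step 5, where the value should be acc = 4.

step 5, acc = 4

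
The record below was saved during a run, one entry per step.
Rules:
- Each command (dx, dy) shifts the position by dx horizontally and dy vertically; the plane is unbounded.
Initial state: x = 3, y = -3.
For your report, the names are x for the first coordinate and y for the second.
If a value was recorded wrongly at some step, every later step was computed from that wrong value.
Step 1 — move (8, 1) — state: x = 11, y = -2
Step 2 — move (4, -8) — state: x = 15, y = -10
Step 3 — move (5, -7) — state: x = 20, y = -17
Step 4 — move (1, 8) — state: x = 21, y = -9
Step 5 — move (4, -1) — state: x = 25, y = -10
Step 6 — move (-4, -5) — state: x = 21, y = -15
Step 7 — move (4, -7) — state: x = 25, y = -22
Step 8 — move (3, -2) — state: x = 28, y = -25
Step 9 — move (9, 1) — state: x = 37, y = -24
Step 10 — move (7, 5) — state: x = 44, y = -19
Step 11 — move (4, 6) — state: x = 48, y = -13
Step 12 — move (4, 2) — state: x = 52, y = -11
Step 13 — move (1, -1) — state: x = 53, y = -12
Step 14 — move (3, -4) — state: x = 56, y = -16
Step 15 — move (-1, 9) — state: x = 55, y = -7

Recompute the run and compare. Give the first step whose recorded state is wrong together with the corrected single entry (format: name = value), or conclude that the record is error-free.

step 8, y = -24

Step 1: x = 3 + (8) = 11, y = -3 + (1) = -2 — matches.
Step 2: x = 11 + (4) = 15, y = -2 + (-8) = -10 — checks out.
Step 3: x = 15 + (5) = 20, y = -10 + (-7) = -17 — confirmed correct.
Step 4: x = 20 + (1) = 21, y = -17 + (8) = -9 — no discrepancy.
Step 5: x = 21 + (4) = 25, y = -9 + (-1) = -10 — in agreement.
Step 6: x = 25 + (-4) = 21, y = -10 + (-5) = -15 — matches.
Step 7: x = 21 + (4) = 25, y = -15 + (-7) = -22 — in agreement.
Step 8: x = 25 + (3) = 28, y = -22 + (-2) = -24 — not what was recorded.
First deviation found at step 8; the corrected entry is y = -24.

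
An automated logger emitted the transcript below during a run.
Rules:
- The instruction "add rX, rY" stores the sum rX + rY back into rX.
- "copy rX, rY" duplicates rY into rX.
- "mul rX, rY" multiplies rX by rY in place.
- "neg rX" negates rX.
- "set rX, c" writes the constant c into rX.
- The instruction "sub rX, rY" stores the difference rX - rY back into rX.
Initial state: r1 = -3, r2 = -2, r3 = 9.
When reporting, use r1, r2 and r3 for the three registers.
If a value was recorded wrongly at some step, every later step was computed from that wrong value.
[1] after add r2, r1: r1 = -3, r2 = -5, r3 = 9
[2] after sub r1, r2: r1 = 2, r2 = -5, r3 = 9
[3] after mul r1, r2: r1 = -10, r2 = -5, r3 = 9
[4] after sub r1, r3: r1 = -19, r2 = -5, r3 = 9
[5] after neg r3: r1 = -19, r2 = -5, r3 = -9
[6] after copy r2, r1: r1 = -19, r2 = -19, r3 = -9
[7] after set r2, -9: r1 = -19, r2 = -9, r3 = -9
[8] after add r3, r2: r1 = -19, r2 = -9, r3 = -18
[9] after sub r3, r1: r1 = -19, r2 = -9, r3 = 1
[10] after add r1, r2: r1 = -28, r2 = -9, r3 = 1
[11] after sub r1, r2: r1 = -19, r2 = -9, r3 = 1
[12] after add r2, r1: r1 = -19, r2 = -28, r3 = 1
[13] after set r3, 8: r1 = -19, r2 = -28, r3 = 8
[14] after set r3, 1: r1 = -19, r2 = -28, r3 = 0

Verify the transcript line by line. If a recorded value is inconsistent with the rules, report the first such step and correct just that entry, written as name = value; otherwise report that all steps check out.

step 14, r3 = 1

1. r2 = -2 + -3 = -5 (matches)
2. r1 = -3 - -5 = 2 (in agreement)
3. r1 = 2 * -5 = -10 (consistent with the transcript)
4. r1 = -10 - 9 = -19 (consistent with the transcript)
5. r3 = -(9) = -9 (exactly as logged)
6. r2 = -19 (verified)
7. r2 = -9 (confirmed correct)
8. r3 = -9 + -9 = -18 (checks out)
9. r3 = -18 - -19 = 1 (confirmed correct)
10. r1 = -19 + -9 = -28 (in agreement)
11. r1 = -28 - -9 = -19 (verified)
12. r2 = -9 + -19 = -28 (in agreement)
13. r3 = 8 (agrees with the transcript)
14. r3 = 1 (the transcript has a different value)
Step 14 is the first one off; corrected, r3 = 1.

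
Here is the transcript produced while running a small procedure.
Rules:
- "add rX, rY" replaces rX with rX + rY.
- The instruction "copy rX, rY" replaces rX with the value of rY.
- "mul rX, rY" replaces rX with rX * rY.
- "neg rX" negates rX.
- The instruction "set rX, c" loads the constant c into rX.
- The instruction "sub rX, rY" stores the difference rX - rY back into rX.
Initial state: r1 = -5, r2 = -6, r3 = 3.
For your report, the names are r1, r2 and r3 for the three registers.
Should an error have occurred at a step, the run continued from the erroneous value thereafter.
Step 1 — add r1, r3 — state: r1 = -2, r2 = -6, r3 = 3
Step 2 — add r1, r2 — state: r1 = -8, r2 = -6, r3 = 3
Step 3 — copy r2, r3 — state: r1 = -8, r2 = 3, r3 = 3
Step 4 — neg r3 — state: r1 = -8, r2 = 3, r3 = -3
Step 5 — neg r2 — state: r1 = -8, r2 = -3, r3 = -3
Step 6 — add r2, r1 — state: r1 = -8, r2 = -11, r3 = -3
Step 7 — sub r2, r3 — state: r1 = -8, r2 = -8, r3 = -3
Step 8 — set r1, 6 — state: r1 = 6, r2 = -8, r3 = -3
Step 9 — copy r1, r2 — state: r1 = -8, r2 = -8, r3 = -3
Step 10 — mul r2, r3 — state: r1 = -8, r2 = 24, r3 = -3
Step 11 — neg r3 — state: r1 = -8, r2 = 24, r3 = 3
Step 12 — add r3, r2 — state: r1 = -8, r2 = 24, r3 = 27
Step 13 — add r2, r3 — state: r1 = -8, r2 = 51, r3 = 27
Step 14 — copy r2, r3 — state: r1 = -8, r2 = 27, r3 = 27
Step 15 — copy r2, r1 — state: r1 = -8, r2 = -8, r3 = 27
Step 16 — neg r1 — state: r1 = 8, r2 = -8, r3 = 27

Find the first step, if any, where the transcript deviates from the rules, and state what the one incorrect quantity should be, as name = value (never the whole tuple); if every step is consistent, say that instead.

Step 1: r1 = -5 + 3 = -2 — matches.
Step 2: r1 = -2 + -6 = -8 — agrees with the transcript.
Step 3: r2 = 3 — consistent with the transcript.
Step 4: r3 = -(3) = -3 — confirmed correct.
Step 5: r2 = -(3) = -3 — confirmed correct.
Step 6: r2 = -3 + -8 = -11 — consistent with the transcript.
Step 7: r2 = -11 - -3 = -8 — no discrepancy.
Step 8: r1 = 6 — same as recorded.
Step 9: r1 = -8 — consistent with the transcript.
Step 10: r2 = -8 * -3 = 24 — same as recorded.
Step 11: r3 = -(-3) = 3 — agrees with the transcript.
Step 12: r3 = 3 + 24 = 27 — no discrepancy.
Step 13: r2 = 24 + 27 = 51 — in agreement.
Step 14: r2 = 27 — confirmed correct.
Step 15: r2 = -8 — in agreement.
Step 16: r1 = -(-8) = 8 — in agreement.
No step deviates from the rules.

no error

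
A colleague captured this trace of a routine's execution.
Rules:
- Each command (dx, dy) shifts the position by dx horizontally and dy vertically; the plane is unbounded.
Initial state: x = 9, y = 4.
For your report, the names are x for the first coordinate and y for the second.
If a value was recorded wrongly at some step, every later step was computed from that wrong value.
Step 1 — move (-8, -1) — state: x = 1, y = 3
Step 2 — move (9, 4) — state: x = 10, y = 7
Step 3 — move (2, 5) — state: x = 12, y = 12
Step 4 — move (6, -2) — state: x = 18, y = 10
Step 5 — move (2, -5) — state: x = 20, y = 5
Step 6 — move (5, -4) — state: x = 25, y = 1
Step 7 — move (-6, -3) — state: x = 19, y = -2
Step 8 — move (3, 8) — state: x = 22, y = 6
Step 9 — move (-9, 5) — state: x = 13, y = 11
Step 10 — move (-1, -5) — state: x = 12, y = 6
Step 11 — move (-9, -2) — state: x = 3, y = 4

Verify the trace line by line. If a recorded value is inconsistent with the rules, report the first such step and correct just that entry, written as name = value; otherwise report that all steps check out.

no error

Recomputing the run from the initial state:
step 1: x = 1, y = 3
step 2: x = 10, y = 7
step 3: x = 12, y = 12
step 4: x = 18, y = 10
step 5: x = 20, y = 5
step 6: x = 25, y = 1
step 7: x = 19, y = -2
step 8: x = 22, y = 6
step 9: x = 13, y = 11
step 10: x = 12, y = 6
step 11: x = 3, y = 4
This matches the trace at every step.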